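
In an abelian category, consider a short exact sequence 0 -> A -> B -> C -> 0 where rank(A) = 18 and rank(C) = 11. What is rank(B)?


For a short exact sequence 0 -> A -> B -> C -> 0,
rank is additive: rank(B) = rank(A) + rank(C).
rank(B) = 18 + 11 = 29

29


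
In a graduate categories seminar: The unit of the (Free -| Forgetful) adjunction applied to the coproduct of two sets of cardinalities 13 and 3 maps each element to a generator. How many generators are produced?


The unit eta_X: X -> U(F(X)) of the Free-Forgetful adjunction
maps each element of X to a generator of F(X). For X = S + T (disjoint
union in Set), |S + T| = |S| + |T|.
Total mappings = 13 + 3 = 16.

16


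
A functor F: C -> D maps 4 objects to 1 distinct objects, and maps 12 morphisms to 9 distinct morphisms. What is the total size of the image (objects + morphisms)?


The image of F consists of distinct objects and distinct morphisms.
|Im(F)| on objects = 1
|Im(F)| on morphisms = 9
Total image cardinality = 1 + 9 = 10

10


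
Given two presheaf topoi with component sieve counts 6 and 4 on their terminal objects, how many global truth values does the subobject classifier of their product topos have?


In a product of presheaf topoi E_1 x E_2, the subobject classifier
is Omega = Omega_1 x Omega_2 (componentwise), so
|Omega(top)| = |Omega_1(top_1)| * |Omega_2(top_2)|.
= 6 * 4 = 24.

24


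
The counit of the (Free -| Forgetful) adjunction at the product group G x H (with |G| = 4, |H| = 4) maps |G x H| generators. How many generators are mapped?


The counit epsilon_K: F(U(K)) -> K of the Free-Forgetful adjunction
maps |K| generators of F(U(K)) into K. For K = G x H (the product group),
|G x H| = |G| * |H|.
Total generators mapped = 4 * 4 = 16.

16


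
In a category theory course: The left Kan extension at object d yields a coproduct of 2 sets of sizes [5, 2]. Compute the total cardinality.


Pointwise, the left Kan extension (Lan_F H)(d) is the colimit, indexed
by the comma category (F downarrow d), of H composed with the
projection (F downarrow d) -> C. Here that colimit is given
as a coproduct (disjoint union) of sets, so its cardinality is the
sum of the sizes of the summands.
Coproduct of sets with sizes: 5 + 2
= 7

7


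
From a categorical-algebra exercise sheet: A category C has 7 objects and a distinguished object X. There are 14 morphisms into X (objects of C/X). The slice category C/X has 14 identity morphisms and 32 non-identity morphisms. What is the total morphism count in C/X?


In the slice category C/X, objects are morphisms to X.
Identity morphisms: 14 (one per object of C/X).
Non-identity morphisms: 32.
Total = 14 + 32 = 46

46


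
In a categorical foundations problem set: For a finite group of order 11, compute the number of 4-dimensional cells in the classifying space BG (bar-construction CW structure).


In the bar-construction CW model of BG, the n-cells are indexed by
n-tuples [g_1|...|g_n] of non-identity elements of G (degenerate
simplices with some g_i = e do not contribute cells), so there are
(|G| - 1)^n n-cells.
For dim = 4 with |G| = 11:
cells = (11 - 1)^4 = 10^4 = 10000

10000


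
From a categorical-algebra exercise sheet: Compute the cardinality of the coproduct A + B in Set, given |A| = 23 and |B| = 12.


In Set, the coproduct A + B is the disjoint union.
|A + B| = |A| + |B| = 23 + 12 = 35

35


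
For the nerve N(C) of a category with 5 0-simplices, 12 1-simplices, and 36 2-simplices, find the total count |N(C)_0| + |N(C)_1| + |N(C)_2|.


The 2-skeleton of the nerve N(C) consists of simplices in dimensions 0, 1, 2:
  |N(C)_0| = 5 (objects)
  |N(C)_1| = 12 (morphisms)
  |N(C)_2| = 36 (composable pairs)
Total = 5 + 12 + 36 = 53

53


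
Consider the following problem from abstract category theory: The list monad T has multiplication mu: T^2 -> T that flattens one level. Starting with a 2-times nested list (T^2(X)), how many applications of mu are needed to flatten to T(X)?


Each application of mu: T^2 -> T removes one layer of nesting.
Starting at depth 2 (i.e., T^2(X)), we need to reach T(X).
Number of mu applications = 2 - 1 = 1

1


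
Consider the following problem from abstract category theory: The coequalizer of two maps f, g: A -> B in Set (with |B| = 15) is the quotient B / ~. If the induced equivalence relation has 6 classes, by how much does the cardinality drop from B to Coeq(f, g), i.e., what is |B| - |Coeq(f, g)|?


The coequalizer Coeq(f, g) = B / ~ has one element per equivalence class.
|B| = 15, |Coeq(f, g)| = 6.
|B| - |Coeq(f, g)| = 15 - 6 = 9.

9


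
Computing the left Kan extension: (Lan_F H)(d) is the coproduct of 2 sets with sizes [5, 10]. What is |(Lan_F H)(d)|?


Pointwise, the left Kan extension (Lan_F H)(d) is the colimit, indexed
by the comma category (F downarrow d), of H composed with the
projection (F downarrow d) -> C. Here that colimit is given
as a coproduct (disjoint union) of sets, so its cardinality is the
sum of the sizes of the summands.
Coproduct of sets with sizes: 5 + 10
= 15

15


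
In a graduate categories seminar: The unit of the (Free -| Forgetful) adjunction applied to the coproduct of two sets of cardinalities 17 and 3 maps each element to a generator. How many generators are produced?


The unit eta_X: X -> U(F(X)) of the Free-Forgetful adjunction
maps each element of X to a generator of F(X). For X = S + T (disjoint
union in Set), |S + T| = |S| + |T|.
Total mappings = 17 + 3 = 20.

20


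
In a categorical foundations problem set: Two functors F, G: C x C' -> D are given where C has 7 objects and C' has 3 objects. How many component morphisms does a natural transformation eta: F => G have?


A natural transformation eta: F => G assigns one component morphism per
object of the domain category.
The domain is the product category C x C', so
|Ob(C x C')| = |Ob(C)| * |Ob(C')| = 7 * 3 = 21.
Therefore eta has 21 component morphisms.

21


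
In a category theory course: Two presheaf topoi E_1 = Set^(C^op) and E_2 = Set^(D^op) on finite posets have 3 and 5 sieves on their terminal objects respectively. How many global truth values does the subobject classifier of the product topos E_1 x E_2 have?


In a product of presheaf topoi E_1 x E_2, the subobject classifier
is Omega = Omega_1 x Omega_2 (componentwise), so
|Omega(top)| = |Omega_1(top_1)| * |Omega_2(top_2)|.
= 3 * 5 = 15.

15


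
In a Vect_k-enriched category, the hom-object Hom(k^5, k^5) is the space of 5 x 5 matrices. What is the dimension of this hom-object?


In Vect-enriched categories, Hom(k^n, k^m) is the space of m x n matrices.
dim(Hom(k^5, k^5)) = 5 * 5 = 25

25


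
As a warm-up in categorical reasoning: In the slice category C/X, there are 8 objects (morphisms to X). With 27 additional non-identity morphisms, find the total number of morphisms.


In the slice category C/X, objects are morphisms to X.
Identity morphisms: 8 (one per object of C/X).
Non-identity morphisms: 27.
Total = 8 + 27 = 35

35


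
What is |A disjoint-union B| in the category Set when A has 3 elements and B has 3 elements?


In Set, the coproduct A + B is the disjoint union.
|A + B| = |A| + |B| = 3 + 3 = 6

6


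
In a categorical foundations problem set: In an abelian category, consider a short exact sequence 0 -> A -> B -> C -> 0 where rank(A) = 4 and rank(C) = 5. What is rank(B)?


For a short exact sequence 0 -> A -> B -> C -> 0,
rank is additive: rank(B) = rank(A) + rank(C).
rank(B) = 4 + 5 = 9

9


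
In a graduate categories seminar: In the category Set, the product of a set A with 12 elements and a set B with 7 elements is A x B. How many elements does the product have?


In Set, the product A x B is the Cartesian product.
By the universal property, |A x B| = |A| * |B|.
|A x B| = 12 * 7 = 84

84


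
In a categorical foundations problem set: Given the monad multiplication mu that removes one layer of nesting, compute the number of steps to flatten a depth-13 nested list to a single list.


Each application of mu: T^2 -> T removes one layer of nesting.
Starting at depth 13 (i.e., T^13(X)), we need to reach T(X).
Number of mu applications = 13 - 1 = 12

12


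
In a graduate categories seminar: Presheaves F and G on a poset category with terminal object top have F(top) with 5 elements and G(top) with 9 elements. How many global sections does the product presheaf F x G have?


Global sections of a presheaf on a poset with terminal top satisfy
Gamma(H) ~ H(top). Presheaves admit pointwise products, so
(F x G)(top) = F(top) x G(top) (Cartesian product).
|Gamma(F x G)| = |F(top)| * |G(top)| = 5 * 9 = 45.

45


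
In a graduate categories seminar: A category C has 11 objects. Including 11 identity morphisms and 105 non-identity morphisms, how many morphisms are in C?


Each object has an identity morphism, giving 11 identities.
Adding the 105 non-identity morphisms:
Total = 11 + 105 = 116

116


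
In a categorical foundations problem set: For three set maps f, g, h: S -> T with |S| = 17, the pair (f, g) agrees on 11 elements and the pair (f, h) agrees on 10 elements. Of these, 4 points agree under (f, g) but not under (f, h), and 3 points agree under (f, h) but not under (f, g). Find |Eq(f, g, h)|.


Eq(f, g, h) is the triple-agreement set: points in S where all three
maps take the same value. Using inclusion-exclusion on the pairwise data:
Pair (f, g) agrees on 11 points; pair (f, h) on 10 points.
Points agreeing under (f, g) but not (f, h) = 4; under (f, h) but not (f, g) = 3.
Triple-agreement = agreement-in-(f, g) minus points that agree under (f, g) but not (f, h):
|Eq(f, g, h)| = 11 - 4 = 7
(cross-check via (f, h): 10 - 3 = 7.)

7


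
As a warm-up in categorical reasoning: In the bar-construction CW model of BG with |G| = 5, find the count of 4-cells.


In the bar-construction CW model of BG, the n-cells are indexed by
n-tuples [g_1|...|g_n] of non-identity elements of G (degenerate
simplices with some g_i = e do not contribute cells), so there are
(|G| - 1)^n n-cells.
For dim = 4 with |G| = 5:
cells = (5 - 1)^4 = 4^4 = 256

256


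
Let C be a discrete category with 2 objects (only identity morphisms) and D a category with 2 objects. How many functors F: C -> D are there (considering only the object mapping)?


A functor from a discrete category C to D is determined by
where each object maps. Each of the 2 objects of C can map
to any of the 2 objects of D independently.
Number of functors = 2^2 = 4

4


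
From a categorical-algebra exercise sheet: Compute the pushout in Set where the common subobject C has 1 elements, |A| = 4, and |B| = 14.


The pushout A +_C B identifies the images of C in A and B.
|A +_C B| = |A| + |B| - |C| (for injections).
= 4 + 14 - 1 = 17

17


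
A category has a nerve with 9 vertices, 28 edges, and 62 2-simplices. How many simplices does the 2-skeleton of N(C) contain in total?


The 2-skeleton of the nerve N(C) consists of simplices in dimensions 0, 1, 2:
  |N(C)_0| = 9 (objects)
  |N(C)_1| = 28 (morphisms)
  |N(C)_2| = 62 (composable pairs)
Total = 9 + 28 + 62 = 99

99


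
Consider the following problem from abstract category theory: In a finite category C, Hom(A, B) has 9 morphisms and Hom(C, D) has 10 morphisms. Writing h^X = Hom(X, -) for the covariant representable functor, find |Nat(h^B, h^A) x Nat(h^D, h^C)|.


By the Yoneda lemma, Nat(h^B, h^A) is isomorphic to Hom(A, B),
so |Nat(h^B, h^A)| = |Hom(A, B)| and |Nat(h^D, h^C)| = |Hom(C, D)|.
|Hom(A, B)| = 9, |Hom(C, D)| = 10.
|Nat(h^B, h^A) x Nat(h^D, h^C)| = 9 * 10 = 90

90


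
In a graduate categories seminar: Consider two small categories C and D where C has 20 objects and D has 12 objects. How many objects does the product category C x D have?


The product category C x D has objects that are pairs (c, d).
Number of pairs = |Ob(C)| * |Ob(D)| = 20 * 12 = 240

240


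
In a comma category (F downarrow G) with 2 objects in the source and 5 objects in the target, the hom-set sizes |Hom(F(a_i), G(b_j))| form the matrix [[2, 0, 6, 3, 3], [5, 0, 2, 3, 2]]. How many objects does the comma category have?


Objects of (F downarrow G) are triples (a, b, h: F(a)->G(b)).
The count equals the sum of all entries in the hom-matrix.
sum(row 0) = 14
sum(row 1) = 12
Grand total = 26

26


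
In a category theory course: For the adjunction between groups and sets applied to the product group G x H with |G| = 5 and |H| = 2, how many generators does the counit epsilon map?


The counit epsilon_K: F(U(K)) -> K of the Free-Forgetful adjunction
maps |K| generators of F(U(K)) into K. For K = G x H (the product group),
|G x H| = |G| * |H|.
Total generators mapped = 5 * 2 = 10.

10


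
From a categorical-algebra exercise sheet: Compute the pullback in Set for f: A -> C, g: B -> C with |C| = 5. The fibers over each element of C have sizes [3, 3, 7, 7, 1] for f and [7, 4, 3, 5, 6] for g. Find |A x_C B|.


The pullback A x_C B consists of pairs (a, b) with f(a) = g(b).
For each element c in C, the fiber product has |f^-1(c)| * |g^-1(c)| elements.
Summing over C: 3 * 7 + 3 * 4 + 7 * 3 + 7 * 5 + 1 * 6
= 21 + 12 + 21 + 35 + 6 = 95

95


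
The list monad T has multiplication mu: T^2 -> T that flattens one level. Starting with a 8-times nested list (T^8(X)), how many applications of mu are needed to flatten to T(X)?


Each application of mu: T^2 -> T removes one layer of nesting.
Starting at depth 8 (i.e., T^8(X)), we need to reach T(X).
Number of mu applications = 8 - 1 = 7

7


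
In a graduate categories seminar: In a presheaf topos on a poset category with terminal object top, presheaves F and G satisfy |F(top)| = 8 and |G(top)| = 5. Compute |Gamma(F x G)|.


Global sections of a presheaf on a poset with terminal top satisfy
Gamma(H) ~ H(top). Presheaves admit pointwise products, so
(F x G)(top) = F(top) x G(top) (Cartesian product).
|Gamma(F x G)| = |F(top)| * |G(top)| = 8 * 5 = 40.

40


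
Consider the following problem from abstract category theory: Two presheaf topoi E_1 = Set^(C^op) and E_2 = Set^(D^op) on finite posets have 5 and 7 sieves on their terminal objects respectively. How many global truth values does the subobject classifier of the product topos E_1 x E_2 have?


In a product of presheaf topoi E_1 x E_2, the subobject classifier
is Omega = Omega_1 x Omega_2 (componentwise), so
|Omega(top)| = |Omega_1(top_1)| * |Omega_2(top_2)|.
= 5 * 7 = 35.

35


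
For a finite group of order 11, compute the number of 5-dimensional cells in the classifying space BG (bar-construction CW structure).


In the bar-construction CW model of BG, the n-cells are indexed by
n-tuples [g_1|...|g_n] of non-identity elements of G (degenerate
simplices with some g_i = e do not contribute cells), so there are
(|G| - 1)^n n-cells.
For dim = 5 with |G| = 11:
cells = (11 - 1)^5 = 10^5 = 100000

100000


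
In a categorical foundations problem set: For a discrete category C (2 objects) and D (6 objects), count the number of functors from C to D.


A functor from a discrete category C to D is determined by
where each object maps. Each of the 2 objects of C can map
to any of the 6 objects of D independently.
Number of functors = 6^2 = 36

36


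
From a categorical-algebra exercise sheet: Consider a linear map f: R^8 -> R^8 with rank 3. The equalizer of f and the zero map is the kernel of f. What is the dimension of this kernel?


The equalizer of f and the zero map is ker(f).
By the rank-nullity theorem: dim(ker(f)) = dim(domain) - rank(f).
dim(ker(f)) = 8 - 3 = 5

5


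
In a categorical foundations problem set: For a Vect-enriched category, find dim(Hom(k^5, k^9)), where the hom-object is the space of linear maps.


In Vect-enriched categories, Hom(k^n, k^m) is the space of m x n matrices.
dim(Hom(k^5, k^9)) = 9 * 5 = 45

45


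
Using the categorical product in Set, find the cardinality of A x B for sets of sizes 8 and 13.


In Set, the product A x B is the Cartesian product.
By the universal property, |A x B| = |A| * |B|.
|A x B| = 8 * 13 = 104

104


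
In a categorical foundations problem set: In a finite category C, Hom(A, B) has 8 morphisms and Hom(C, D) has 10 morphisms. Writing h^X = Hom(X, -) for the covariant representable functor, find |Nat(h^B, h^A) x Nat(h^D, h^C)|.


By the Yoneda lemma, Nat(h^B, h^A) is isomorphic to Hom(A, B),
so |Nat(h^B, h^A)| = |Hom(A, B)| and |Nat(h^D, h^C)| = |Hom(C, D)|.
|Hom(A, B)| = 8, |Hom(C, D)| = 10.
|Nat(h^B, h^A) x Nat(h^D, h^C)| = 8 * 10 = 80

80


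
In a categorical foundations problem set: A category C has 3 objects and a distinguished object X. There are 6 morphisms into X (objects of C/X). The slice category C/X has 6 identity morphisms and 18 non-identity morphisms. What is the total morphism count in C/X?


In the slice category C/X, objects are morphisms to X.
Identity morphisms: 6 (one per object of C/X).
Non-identity morphisms: 18.
Total = 6 + 18 = 24

24


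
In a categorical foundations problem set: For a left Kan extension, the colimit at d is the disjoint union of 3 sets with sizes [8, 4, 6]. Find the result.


Pointwise, the left Kan extension (Lan_F H)(d) is the colimit, indexed
by the comma category (F downarrow d), of H composed with the
projection (F downarrow d) -> C. Here that colimit is given
as a coproduct (disjoint union) of sets, so its cardinality is the
sum of the sizes of the summands.
Coproduct of sets with sizes: 8 + 4 + 6
= 18

18


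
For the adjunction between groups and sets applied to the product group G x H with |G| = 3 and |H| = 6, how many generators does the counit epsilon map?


The counit epsilon_K: F(U(K)) -> K of the Free-Forgetful adjunction
maps |K| generators of F(U(K)) into K. For K = G x H (the product group),
|G x H| = |G| * |H|.
Total generators mapped = 3 * 6 = 18.

18


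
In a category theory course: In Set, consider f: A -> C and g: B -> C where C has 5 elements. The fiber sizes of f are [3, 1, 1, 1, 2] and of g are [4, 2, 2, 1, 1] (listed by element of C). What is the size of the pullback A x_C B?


The pullback A x_C B consists of pairs (a, b) with f(a) = g(b).
For each element c in C, the fiber product has |f^-1(c)| * |g^-1(c)| elements.
Summing over C: 3 * 4 + 1 * 2 + 1 * 2 + 1 * 1 + 2 * 1
= 12 + 2 + 2 + 1 + 2 = 19

19


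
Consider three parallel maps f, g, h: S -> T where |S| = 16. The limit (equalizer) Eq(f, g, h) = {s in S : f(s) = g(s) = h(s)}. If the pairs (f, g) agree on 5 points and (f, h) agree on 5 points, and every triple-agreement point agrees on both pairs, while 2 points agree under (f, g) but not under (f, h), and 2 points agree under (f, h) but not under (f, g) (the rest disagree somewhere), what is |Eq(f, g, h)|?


Eq(f, g, h) is the triple-agreement set: points in S where all three
maps take the same value. Using inclusion-exclusion on the pairwise data:
Pair (f, g) agrees on 5 points; pair (f, h) on 5 points.
Points agreeing under (f, g) but not (f, h) = 2; under (f, h) but not (f, g) = 2.
Triple-agreement = agreement-in-(f, g) minus points that agree under (f, g) but not (f, h):
|Eq(f, g, h)| = 5 - 2 = 3
(cross-check via (f, h): 5 - 2 = 3.)

3


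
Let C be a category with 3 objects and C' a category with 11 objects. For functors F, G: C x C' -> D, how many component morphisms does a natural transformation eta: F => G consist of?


A natural transformation eta: F => G assigns one component morphism per
object of the domain category.
The domain is the product category C x C', so
|Ob(C x C')| = |Ob(C)| * |Ob(C')| = 3 * 11 = 33.
Therefore eta has 33 component morphisms.

33


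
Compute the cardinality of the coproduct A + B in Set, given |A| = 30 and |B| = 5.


In Set, the coproduct A + B is the disjoint union.
|A + B| = |A| + |B| = 30 + 5 = 35

35


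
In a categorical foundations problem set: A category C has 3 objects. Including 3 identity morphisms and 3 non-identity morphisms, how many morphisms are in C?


Each object has an identity morphism, giving 3 identities.
Adding the 3 non-identity morphisms:
Total = 3 + 3 = 6

6


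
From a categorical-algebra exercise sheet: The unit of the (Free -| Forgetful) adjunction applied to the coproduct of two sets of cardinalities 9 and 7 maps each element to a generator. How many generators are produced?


The unit eta_X: X -> U(F(X)) of the Free-Forgetful adjunction
maps each element of X to a generator of F(X). For X = S + T (disjoint
union in Set), |S + T| = |S| + |T|.
Total mappings = 9 + 7 = 16.

16


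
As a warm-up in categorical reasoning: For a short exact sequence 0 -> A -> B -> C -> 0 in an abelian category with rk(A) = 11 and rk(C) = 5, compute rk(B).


For a short exact sequence 0 -> A -> B -> C -> 0,
rank is additive: rank(B) = rank(A) + rank(C).
rank(B) = 11 + 5 = 16

16


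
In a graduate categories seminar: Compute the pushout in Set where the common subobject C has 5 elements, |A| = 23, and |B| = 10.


The pushout A +_C B identifies the images of C in A and B.
|A +_C B| = |A| + |B| - |C| (for injections).
= 23 + 10 - 5 = 28

28


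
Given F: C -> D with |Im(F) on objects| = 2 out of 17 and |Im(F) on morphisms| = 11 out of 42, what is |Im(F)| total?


The image of F consists of distinct objects and distinct morphisms.
|Im(F)| on objects = 2
|Im(F)| on morphisms = 11
Total image cardinality = 2 + 11 = 13

13


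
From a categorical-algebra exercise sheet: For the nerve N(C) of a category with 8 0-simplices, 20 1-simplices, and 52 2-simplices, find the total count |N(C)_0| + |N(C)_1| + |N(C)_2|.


The 2-skeleton of the nerve N(C) consists of simplices in dimensions 0, 1, 2:
  |N(C)_0| = 8 (objects)
  |N(C)_1| = 20 (morphisms)
  |N(C)_2| = 52 (composable pairs)
Total = 8 + 20 + 52 = 80

80


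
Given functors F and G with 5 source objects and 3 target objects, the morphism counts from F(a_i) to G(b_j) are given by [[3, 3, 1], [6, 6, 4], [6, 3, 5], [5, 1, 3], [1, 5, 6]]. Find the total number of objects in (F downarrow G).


Objects of (F downarrow G) are triples (a, b, h: F(a)->G(b)).
The count equals the sum of all entries in the hom-matrix.
sum(row 0) = 7
sum(row 1) = 16
sum(row 2) = 14
sum(row 3) = 9
sum(row 4) = 12
Grand total = 58

58


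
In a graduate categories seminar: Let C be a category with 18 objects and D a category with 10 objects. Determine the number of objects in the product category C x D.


The product category C x D has objects that are pairs (c, d).
Number of pairs = |Ob(C)| * |Ob(D)| = 18 * 10 = 180

180


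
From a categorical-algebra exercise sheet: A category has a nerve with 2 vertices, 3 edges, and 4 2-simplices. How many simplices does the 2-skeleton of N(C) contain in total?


The 2-skeleton of the nerve N(C) consists of simplices in dimensions 0, 1, 2:
  |N(C)_0| = 2 (objects)
  |N(C)_1| = 3 (morphisms)
  |N(C)_2| = 4 (composable pairs)
Total = 2 + 3 + 4 = 9

9


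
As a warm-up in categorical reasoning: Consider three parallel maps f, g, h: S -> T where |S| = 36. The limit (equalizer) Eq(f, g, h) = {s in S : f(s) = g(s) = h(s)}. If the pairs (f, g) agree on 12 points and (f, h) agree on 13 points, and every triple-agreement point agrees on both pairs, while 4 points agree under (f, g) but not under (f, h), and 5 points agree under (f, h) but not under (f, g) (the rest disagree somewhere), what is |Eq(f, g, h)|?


Eq(f, g, h) is the triple-agreement set: points in S where all three
maps take the same value. Using inclusion-exclusion on the pairwise data:
Pair (f, g) agrees on 12 points; pair (f, h) on 13 points.
Points agreeing under (f, g) but not (f, h) = 4; under (f, h) but not (f, g) = 5.
Triple-agreement = agreement-in-(f, g) minus points that agree under (f, g) but not (f, h):
|Eq(f, g, h)| = 12 - 4 = 8
(cross-check via (f, h): 13 - 5 = 8.)

8


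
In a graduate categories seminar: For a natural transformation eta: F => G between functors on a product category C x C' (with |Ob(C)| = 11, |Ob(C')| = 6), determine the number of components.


A natural transformation eta: F => G assigns one component morphism per
object of the domain category.
The domain is the product category C x C', so
|Ob(C x C')| = |Ob(C)| * |Ob(C')| = 11 * 6 = 66.
Therefore eta has 66 component morphisms.

66


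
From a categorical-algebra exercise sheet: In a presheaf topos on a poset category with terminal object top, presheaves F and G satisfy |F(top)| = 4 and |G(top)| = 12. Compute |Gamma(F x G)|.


Global sections of a presheaf on a poset with terminal top satisfy
Gamma(H) ~ H(top). Presheaves admit pointwise products, so
(F x G)(top) = F(top) x G(top) (Cartesian product).
|Gamma(F x G)| = |F(top)| * |G(top)| = 4 * 12 = 48.

48


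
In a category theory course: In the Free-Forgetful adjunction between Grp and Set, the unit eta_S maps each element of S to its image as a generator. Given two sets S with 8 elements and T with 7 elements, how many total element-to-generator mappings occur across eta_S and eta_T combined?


The unit eta_X: X -> U(F(X)) of the Free-Forgetful adjunction
maps each element of X to a generator of F(X). For X = S + T (disjoint
union in Set), |S + T| = |S| + |T|.
Total mappings = 8 + 7 = 15.

15


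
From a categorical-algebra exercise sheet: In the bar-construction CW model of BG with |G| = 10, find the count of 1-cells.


In the bar-construction CW model of BG, the n-cells are indexed by
n-tuples [g_1|...|g_n] of non-identity elements of G (degenerate
simplices with some g_i = e do not contribute cells), so there are
(|G| - 1)^n n-cells.
For dim = 1 with |G| = 10:
cells = (10 - 1)^1 = 9^1 = 9

9


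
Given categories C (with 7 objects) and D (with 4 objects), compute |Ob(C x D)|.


The product category C x D has objects that are pairs (c, d).
Number of pairs = |Ob(C)| * |Ob(D)| = 7 * 4 = 28

28


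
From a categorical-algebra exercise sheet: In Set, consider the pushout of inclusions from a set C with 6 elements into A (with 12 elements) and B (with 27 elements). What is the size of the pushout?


The pushout A +_C B identifies the images of C in A and B.
|A +_C B| = |A| + |B| - |C| (for injections).
= 12 + 27 - 6 = 33

33


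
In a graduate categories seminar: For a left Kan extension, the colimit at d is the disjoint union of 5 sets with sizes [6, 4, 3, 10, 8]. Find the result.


Pointwise, the left Kan extension (Lan_F H)(d) is the colimit, indexed
by the comma category (F downarrow d), of H composed with the
projection (F downarrow d) -> C. Here that colimit is given
as a coproduct (disjoint union) of sets, so its cardinality is the
sum of the sizes of the summands.
Coproduct of sets with sizes: 6 + 4 + 3 + 10 + 8
= 31

31


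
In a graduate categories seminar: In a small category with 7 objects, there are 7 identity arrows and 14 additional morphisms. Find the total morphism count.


Each object has an identity morphism, giving 7 identities.
Adding the 14 non-identity morphisms:
Total = 7 + 14 = 21

21


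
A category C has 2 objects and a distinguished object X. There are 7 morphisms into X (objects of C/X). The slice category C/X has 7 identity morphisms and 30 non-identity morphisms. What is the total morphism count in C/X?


In the slice category C/X, objects are morphisms to X.
Identity morphisms: 7 (one per object of C/X).
Non-identity morphisms: 30.
Total = 7 + 30 = 37

37


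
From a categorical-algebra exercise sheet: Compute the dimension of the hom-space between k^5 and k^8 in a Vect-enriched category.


In Vect-enriched categories, Hom(k^n, k^m) is the space of m x n matrices.
dim(Hom(k^5, k^8)) = 8 * 5 = 40

40


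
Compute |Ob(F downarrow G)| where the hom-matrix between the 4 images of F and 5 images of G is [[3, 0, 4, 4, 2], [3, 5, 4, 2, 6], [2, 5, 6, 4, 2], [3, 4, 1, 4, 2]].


Objects of (F downarrow G) are triples (a, b, h: F(a)->G(b)).
The count equals the sum of all entries in the hom-matrix.
sum(row 0) = 13
sum(row 1) = 20
sum(row 2) = 19
sum(row 3) = 14
Grand total = 66

66


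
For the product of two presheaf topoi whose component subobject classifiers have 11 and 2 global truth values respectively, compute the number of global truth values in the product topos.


In a product of presheaf topoi E_1 x E_2, the subobject classifier
is Omega = Omega_1 x Omega_2 (componentwise), so
|Omega(top)| = |Omega_1(top_1)| * |Omega_2(top_2)|.
= 11 * 2 = 22.

22


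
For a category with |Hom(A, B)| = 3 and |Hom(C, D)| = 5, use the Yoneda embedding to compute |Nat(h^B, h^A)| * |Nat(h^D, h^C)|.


By the Yoneda lemma, Nat(h^B, h^A) is isomorphic to Hom(A, B),
so |Nat(h^B, h^A)| = |Hom(A, B)| and |Nat(h^D, h^C)| = |Hom(C, D)|.
|Hom(A, B)| = 3, |Hom(C, D)| = 5.
|Nat(h^B, h^A) x Nat(h^D, h^C)| = 3 * 5 = 15

15


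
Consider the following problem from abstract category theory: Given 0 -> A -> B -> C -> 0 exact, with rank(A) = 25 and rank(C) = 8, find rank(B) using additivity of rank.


For a short exact sequence 0 -> A -> B -> C -> 0,
rank is additive: rank(B) = rank(A) + rank(C).
rank(B) = 25 + 8 = 33

33


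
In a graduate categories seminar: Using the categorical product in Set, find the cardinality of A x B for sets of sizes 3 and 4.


In Set, the product A x B is the Cartesian product.
By the universal property, |A x B| = |A| * |B|.
|A x B| = 3 * 4 = 12

12


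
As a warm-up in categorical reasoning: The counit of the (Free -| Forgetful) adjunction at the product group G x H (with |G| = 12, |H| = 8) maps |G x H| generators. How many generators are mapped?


The counit epsilon_K: F(U(K)) -> K of the Free-Forgetful adjunction
maps |K| generators of F(U(K)) into K. For K = G x H (the product group),
|G x H| = |G| * |H|.
Total generators mapped = 12 * 8 = 96.

96


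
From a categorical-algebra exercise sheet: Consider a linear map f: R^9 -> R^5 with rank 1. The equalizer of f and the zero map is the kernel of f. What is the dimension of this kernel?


The equalizer of f and the zero map is ker(f).
By the rank-nullity theorem: dim(ker(f)) = dim(domain) - rank(f).
dim(ker(f)) = 9 - 1 = 8

8


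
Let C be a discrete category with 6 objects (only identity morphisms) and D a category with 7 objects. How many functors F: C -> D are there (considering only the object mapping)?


A functor from a discrete category C to D is determined by
where each object maps. Each of the 6 objects of C can map
to any of the 7 objects of D independently.
Number of functors = 7^6 = 117649

117649


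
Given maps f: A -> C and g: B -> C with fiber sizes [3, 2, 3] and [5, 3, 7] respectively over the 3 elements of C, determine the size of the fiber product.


The pullback A x_C B consists of pairs (a, b) with f(a) = g(b).
For each element c in C, the fiber product has |f^-1(c)| * |g^-1(c)| elements.
Summing over C: 3 * 5 + 2 * 3 + 3 * 7
= 15 + 6 + 21 = 42

42


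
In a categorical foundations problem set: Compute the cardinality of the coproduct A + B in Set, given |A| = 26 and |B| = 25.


In Set, the coproduct A + B is the disjoint union.
|A + B| = |A| + |B| = 26 + 25 = 51

51


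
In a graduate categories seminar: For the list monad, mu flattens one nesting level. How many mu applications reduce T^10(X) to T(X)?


Each application of mu: T^2 -> T removes one layer of nesting.
Starting at depth 10 (i.e., T^10(X)), we need to reach T(X).
Number of mu applications = 10 - 1 = 9

9


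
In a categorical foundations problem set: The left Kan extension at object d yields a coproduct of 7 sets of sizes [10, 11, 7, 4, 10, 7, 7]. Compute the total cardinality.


Pointwise, the left Kan extension (Lan_F H)(d) is the colimit, indexed
by the comma category (F downarrow d), of H composed with the
projection (F downarrow d) -> C. Here that colimit is given
as a coproduct (disjoint union) of sets, so its cardinality is the
sum of the sizes of the summands.
Coproduct of sets with sizes: 10 + 11 + 7 + 4 + 10 + 7 + 7
= 56

56


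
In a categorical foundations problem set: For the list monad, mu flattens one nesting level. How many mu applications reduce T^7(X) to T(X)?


Each application of mu: T^2 -> T removes one layer of nesting.
Starting at depth 7 (i.e., T^7(X)), we need to reach T(X).
Number of mu applications = 7 - 1 = 6

6


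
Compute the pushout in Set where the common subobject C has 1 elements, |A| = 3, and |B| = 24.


The pushout A +_C B identifies the images of C in A and B.
|A +_C B| = |A| + |B| - |C| (for injections).
= 3 + 24 - 1 = 26

26


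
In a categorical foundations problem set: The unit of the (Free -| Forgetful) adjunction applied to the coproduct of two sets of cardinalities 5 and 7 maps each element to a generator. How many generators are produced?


The unit eta_X: X -> U(F(X)) of the Free-Forgetful adjunction
maps each element of X to a generator of F(X). For X = S + T (disjoint
union in Set), |S + T| = |S| + |T|.
Total mappings = 5 + 7 = 12.

12


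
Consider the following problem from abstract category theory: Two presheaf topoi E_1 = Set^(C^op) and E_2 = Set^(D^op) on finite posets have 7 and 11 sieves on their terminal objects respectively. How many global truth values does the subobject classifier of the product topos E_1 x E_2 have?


In a product of presheaf topoi E_1 x E_2, the subobject classifier
is Omega = Omega_1 x Omega_2 (componentwise), so
|Omega(top)| = |Omega_1(top_1)| * |Omega_2(top_2)|.
= 7 * 11 = 77.

77


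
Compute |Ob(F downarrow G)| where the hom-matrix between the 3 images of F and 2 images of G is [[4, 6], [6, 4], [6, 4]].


Objects of (F downarrow G) are triples (a, b, h: F(a)->G(b)).
The count equals the sum of all entries in the hom-matrix.
sum(row 0) = 10
sum(row 1) = 10
sum(row 2) = 10
Grand total = 30

30


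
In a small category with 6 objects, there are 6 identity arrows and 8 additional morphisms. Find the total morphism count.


Each object has an identity morphism, giving 6 identities.
Adding the 8 non-identity morphisms:
Total = 6 + 8 = 14

14


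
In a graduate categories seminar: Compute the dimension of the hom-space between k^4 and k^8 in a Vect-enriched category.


In Vect-enriched categories, Hom(k^n, k^m) is the space of m x n matrices.
dim(Hom(k^4, k^8)) = 8 * 4 = 32

32


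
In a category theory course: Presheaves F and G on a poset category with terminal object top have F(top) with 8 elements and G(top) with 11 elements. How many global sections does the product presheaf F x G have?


Global sections of a presheaf on a poset with terminal top satisfy
Gamma(H) ~ H(top). Presheaves admit pointwise products, so
(F x G)(top) = F(top) x G(top) (Cartesian product).
|Gamma(F x G)| = |F(top)| * |G(top)| = 8 * 11 = 88.

88


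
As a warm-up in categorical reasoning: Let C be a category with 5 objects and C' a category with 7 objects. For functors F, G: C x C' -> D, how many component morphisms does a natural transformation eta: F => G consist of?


A natural transformation eta: F => G assigns one component morphism per
object of the domain category.
The domain is the product category C x C', so
|Ob(C x C')| = |Ob(C)| * |Ob(C')| = 5 * 7 = 35.
Therefore eta has 35 component morphisms.

35


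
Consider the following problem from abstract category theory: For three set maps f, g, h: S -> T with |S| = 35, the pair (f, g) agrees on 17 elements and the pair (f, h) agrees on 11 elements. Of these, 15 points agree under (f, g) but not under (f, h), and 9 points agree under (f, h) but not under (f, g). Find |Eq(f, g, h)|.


Eq(f, g, h) is the triple-agreement set: points in S where all three
maps take the same value. Using inclusion-exclusion on the pairwise data:
Pair (f, g) agrees on 17 points; pair (f, h) on 11 points.
Points agreeing under (f, g) but not (f, h) = 15; under (f, h) but not (f, g) = 9.
Triple-agreement = agreement-in-(f, g) minus points that agree under (f, g) but not (f, h):
|Eq(f, g, h)| = 17 - 15 = 2
(cross-check via (f, h): 11 - 9 = 2.)

2


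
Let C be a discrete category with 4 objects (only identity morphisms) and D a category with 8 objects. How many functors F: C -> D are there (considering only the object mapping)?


A functor from a discrete category C to D is determined by
where each object maps. Each of the 4 objects of C can map
to any of the 8 objects of D independently.
Number of functors = 8^4 = 4096

4096


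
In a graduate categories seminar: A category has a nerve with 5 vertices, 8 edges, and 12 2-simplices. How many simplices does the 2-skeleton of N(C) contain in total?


The 2-skeleton of the nerve N(C) consists of simplices in dimensions 0, 1, 2:
  |N(C)_0| = 5 (objects)
  |N(C)_1| = 8 (morphisms)
  |N(C)_2| = 12 (composable pairs)
Total = 5 + 8 + 12 = 25

25


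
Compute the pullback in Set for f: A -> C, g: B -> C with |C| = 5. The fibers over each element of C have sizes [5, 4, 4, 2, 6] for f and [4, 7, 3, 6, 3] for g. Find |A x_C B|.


The pullback A x_C B consists of pairs (a, b) with f(a) = g(b).
For each element c in C, the fiber product has |f^-1(c)| * |g^-1(c)| elements.
Summing over C: 5 * 4 + 4 * 7 + 4 * 3 + 2 * 6 + 6 * 3
= 20 + 28 + 12 + 12 + 18 = 90

90


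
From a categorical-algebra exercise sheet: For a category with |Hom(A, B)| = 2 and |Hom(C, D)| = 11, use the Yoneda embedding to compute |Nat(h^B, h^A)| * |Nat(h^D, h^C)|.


By the Yoneda lemma, Nat(h^B, h^A) is isomorphic to Hom(A, B),
so |Nat(h^B, h^A)| = |Hom(A, B)| and |Nat(h^D, h^C)| = |Hom(C, D)|.
|Hom(A, B)| = 2, |Hom(C, D)| = 11.
|Nat(h^B, h^A) x Nat(h^D, h^C)| = 2 * 11 = 22

22


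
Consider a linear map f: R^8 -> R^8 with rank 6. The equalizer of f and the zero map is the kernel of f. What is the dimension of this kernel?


The equalizer of f and the zero map is ker(f).
By the rank-nullity theorem: dim(ker(f)) = dim(domain) - rank(f).
dim(ker(f)) = 8 - 6 = 2

2


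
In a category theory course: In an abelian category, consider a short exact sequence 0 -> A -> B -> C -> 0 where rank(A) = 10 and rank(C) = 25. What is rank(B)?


For a short exact sequence 0 -> A -> B -> C -> 0,
rank is additive: rank(B) = rank(A) + rank(C).
rank(B) = 10 + 25 = 35

35


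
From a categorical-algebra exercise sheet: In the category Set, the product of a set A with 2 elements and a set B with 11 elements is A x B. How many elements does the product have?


In Set, the product A x B is the Cartesian product.
By the universal property, |A x B| = |A| * |B|.
|A x B| = 2 * 11 = 22

22


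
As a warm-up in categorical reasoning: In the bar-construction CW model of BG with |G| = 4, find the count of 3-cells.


In the bar-construction CW model of BG, the n-cells are indexed by
n-tuples [g_1|...|g_n] of non-identity elements of G (degenerate
simplices with some g_i = e do not contribute cells), so there are
(|G| - 1)^n n-cells.
For dim = 3 with |G| = 4:
cells = (4 - 1)^3 = 3^3 = 27

27


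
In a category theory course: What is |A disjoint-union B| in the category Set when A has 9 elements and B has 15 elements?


In Set, the coproduct A + B is the disjoint union.
|A + B| = |A| + |B| = 9 + 15 = 24

24


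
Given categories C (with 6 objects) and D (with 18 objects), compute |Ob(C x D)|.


The product category C x D has objects that are pairs (c, d).
Number of pairs = |Ob(C)| * |Ob(D)| = 6 * 18 = 108

108


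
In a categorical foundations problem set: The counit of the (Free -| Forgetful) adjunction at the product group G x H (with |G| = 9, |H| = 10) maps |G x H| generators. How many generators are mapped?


The counit epsilon_K: F(U(K)) -> K of the Free-Forgetful adjunction
maps |K| generators of F(U(K)) into K. For K = G x H (the product group),
|G x H| = |G| * |H|.
Total generators mapped = 9 * 10 = 90.

90


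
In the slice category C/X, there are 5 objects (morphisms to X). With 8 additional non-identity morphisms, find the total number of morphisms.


In the slice category C/X, objects are morphisms to X.
Identity morphisms: 5 (one per object of C/X).
Non-identity morphisms: 8.
Total = 5 + 8 = 13

13


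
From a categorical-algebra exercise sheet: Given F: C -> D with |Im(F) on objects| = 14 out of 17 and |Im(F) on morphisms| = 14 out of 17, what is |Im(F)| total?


The image of F consists of distinct objects and distinct morphisms.
|Im(F)| on objects = 14
|Im(F)| on morphisms = 14
Total image cardinality = 14 + 14 = 28

28
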